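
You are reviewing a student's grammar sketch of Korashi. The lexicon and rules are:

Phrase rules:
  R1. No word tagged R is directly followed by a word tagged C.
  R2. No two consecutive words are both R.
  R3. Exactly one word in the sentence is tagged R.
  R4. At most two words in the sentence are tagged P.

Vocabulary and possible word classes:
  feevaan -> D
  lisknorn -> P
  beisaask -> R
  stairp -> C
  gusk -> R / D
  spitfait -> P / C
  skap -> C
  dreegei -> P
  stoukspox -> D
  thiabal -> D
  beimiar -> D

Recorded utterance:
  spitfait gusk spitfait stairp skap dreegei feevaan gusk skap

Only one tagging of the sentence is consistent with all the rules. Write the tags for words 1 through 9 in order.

Candidates per position — 1:spitfait {P,C}; 2:gusk {R,D}; 3:spitfait {P,C}; 4:stairp {C}; 5:skap {C}; 6:dreegei {P}; 7:feevaan {D}; 8:gusk {R,D}; 9:skap {C}.
Position 8: tagging it R would leave rule 1 unsatisfiable, so it must be D.
Position 2: tagging it D would leave rule 3 unsatisfiable, so it must be R.
Position 3: tagging it C would leave rule 1 unsatisfiable, so it must be P.
Position 1: tagging it P would leave rule 4 unsatisfiable, so it must be C.
The only consistent sequence is: C R P C C P D D C.
Rule-by-rule: rule 1 ✓; rule 2 ✓; rule 3 ✓; rule 4 ✓.

C R P C C P D D C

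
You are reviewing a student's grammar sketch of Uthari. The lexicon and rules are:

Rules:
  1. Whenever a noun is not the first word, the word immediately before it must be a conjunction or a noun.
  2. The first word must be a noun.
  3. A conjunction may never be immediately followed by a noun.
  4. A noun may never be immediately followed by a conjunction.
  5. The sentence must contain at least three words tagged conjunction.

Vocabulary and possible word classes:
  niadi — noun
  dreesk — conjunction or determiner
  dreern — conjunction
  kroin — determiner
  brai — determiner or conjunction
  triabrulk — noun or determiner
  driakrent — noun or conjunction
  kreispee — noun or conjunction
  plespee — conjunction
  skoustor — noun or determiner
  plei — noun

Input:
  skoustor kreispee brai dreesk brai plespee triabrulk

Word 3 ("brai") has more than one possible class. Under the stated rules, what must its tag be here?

determiner

Candidates per position — 1:skoustor {noun,determiner}; 2:kreispee {noun,conjunction}; 3:brai {determiner,conjunction}; 4:dreesk {conjunction,determiner}; 5:brai {determiner,conjunction}; 6:plespee {conjunction}; 7:triabrulk {noun,determiner}.
Position 1: determiner is ruled out by rule 2; that leaves noun.
Position 2: conjunction is ruled out by rule 4; that leaves noun.
Position 3: conjunction is ruled out by rule 4; that leaves determiner.
Position 4: determiner is ruled out by rule 5; that leaves conjunction.
Position 5: determiner is ruled out by rule 5; that leaves conjunction.
Position 7: noun is ruled out by rule 3; that leaves determiner.
The unique satisfying tagging is: noun noun determiner conjunction conjunction conjunction determiner.
Checking: rule 1 holds; rule 2 holds; rule 3 holds; rule 4 holds; rule 5 holds.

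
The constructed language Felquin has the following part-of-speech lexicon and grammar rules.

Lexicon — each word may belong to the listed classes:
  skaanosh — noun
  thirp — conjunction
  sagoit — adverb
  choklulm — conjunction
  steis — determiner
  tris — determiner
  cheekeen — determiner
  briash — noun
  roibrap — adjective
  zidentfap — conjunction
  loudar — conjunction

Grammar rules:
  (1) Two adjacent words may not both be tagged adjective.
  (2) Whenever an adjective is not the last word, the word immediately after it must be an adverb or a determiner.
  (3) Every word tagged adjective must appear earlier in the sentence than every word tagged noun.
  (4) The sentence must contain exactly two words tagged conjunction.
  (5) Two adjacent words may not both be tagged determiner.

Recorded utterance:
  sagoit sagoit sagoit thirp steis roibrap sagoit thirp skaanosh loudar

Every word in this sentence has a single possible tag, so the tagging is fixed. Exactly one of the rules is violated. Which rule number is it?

Fixed tagging: adverb adverb adverb conjunction determiner adjective adverb conjunction noun conjunction.
Rule check: R1 holds, R2 holds, R3 holds, R4 violated, R5 holds.
Only rule 4 fails.

4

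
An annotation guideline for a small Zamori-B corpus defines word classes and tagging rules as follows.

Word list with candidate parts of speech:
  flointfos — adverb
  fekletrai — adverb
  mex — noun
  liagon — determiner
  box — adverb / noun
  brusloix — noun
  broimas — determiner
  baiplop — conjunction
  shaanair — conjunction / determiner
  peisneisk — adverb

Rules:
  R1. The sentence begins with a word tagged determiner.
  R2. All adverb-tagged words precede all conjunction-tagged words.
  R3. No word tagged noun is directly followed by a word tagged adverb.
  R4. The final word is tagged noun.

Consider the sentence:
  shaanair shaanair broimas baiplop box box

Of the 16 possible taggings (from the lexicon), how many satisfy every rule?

Candidates per position — 1:shaanair {conjunction,determiner}; 2:shaanair {conjunction,determiner}; 3:broimas {determiner}; 4:baiplop {conjunction}; 5:box {adverb,noun}; 6:box {adverb,noun}.
There are 16 candidate sequences in total.
The sequences that satisfy every rule: determiner conjunction determiner conjunction noun noun; determiner determiner determiner conjunction noun noun.
Count = 2.

2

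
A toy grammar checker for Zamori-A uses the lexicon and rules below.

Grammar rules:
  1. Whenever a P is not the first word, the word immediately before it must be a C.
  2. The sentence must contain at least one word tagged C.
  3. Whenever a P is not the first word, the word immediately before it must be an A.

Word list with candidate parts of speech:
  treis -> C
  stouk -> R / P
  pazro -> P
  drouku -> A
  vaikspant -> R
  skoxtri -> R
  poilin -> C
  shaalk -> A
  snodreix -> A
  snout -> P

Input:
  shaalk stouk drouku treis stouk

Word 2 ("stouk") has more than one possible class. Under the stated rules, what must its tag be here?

Candidates per position — 1:shaalk {A}; 2:stouk {R,P}; 3:drouku {A}; 4:treis {C}; 5:stouk {R,P}.
If word 2 were P, no tagging could satisfy rule 1; so word 2 is R.
If word 5 were P, no tagging could satisfy rule 3; so word 5 is R.
So the tagging must be: A R A C R.
Check: rule 1 ok; rule 2 ok; rule 3 ok.

R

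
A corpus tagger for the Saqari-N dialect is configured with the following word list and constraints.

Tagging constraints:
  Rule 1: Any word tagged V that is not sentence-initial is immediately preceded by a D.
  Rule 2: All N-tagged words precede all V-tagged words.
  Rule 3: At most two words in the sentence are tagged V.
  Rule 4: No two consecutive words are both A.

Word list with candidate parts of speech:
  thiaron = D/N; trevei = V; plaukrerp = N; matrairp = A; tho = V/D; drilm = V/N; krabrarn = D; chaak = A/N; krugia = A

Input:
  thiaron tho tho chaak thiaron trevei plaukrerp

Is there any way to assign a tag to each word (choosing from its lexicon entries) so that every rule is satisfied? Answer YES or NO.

Candidates per position — 1:thiaron {D,N}; 2:tho {V,D}; 3:tho {V,D}; 4:chaak {A,N}; 5:thiaron {D,N}; 6:trevei {V}; 7:plaukrerp {N}.
Rule 2 cannot be satisfied by any choice of tags from the lexicon.
So there is no consistent tagging.

NO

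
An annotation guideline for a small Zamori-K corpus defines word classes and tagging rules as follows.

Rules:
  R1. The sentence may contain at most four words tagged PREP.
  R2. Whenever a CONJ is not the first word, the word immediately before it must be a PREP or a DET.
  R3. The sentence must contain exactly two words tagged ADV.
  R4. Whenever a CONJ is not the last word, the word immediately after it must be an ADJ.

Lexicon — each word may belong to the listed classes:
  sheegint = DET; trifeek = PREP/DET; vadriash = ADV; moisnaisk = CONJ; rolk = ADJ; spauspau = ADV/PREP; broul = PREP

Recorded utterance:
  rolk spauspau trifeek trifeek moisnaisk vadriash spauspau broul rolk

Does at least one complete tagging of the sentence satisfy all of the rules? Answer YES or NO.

NO

Candidates per position — 1:rolk {ADJ}; 2:spauspau {ADV,PREP}; 3:trifeek {PREP,DET}; 4:trifeek {PREP,DET}; 5:moisnaisk {CONJ}; 6:vadriash {ADV}; 7:spauspau {ADV,PREP}; 8:broul {PREP}; 9:rolk {ADJ}.
Rule 4 cannot be satisfied by any choice of tags from the lexicon.
So there is no consistent tagging.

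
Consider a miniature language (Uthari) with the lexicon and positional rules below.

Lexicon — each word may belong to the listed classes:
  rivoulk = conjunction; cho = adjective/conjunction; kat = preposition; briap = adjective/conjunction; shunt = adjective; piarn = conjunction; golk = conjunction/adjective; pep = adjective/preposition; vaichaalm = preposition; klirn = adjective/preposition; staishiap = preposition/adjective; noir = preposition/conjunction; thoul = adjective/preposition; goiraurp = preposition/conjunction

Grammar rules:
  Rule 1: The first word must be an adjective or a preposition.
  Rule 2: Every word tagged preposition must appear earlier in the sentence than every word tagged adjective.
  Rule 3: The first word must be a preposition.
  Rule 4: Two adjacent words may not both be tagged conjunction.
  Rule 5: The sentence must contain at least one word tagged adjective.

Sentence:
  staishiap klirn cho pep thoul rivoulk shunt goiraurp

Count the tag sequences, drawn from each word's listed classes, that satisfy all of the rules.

6

Candidates per position — 1:staishiap {preposition,adjective}; 2:klirn {adjective,preposition}; 3:cho {adjective,conjunction}; 4:pep {adjective,preposition}; 5:thoul {adjective,preposition}; 6:rivoulk {conjunction}; 7:shunt {adjective}; 8:goiraurp {preposition,conjunction}.
There are 64 candidate sequences in total.
Checking each against the rules leaves 6 sequences.
Count = 6.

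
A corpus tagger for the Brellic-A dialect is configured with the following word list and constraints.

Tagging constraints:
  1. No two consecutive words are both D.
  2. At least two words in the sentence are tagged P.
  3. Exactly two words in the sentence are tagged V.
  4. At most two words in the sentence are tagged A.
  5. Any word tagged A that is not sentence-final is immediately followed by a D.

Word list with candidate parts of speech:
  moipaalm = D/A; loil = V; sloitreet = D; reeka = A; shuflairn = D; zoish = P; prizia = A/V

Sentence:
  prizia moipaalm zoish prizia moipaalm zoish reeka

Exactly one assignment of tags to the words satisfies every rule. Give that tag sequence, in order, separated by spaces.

Candidates per position — 1:prizia {A,V}; 2:moipaalm {D,A}; 3:zoish {P}; 4:prizia {A,V}; 5:moipaalm {D,A}; 6:zoish {P}; 7:reeka {A}.
At position 1, choosing A makes rule 3 impossible to satisfy; hence V.
At position 2, choosing A makes rule 5 impossible to satisfy; hence D.
At position 4, choosing A makes rule 3 impossible to satisfy; hence V.
At position 5, choosing A makes rule 5 impossible to satisfy; hence D.
So the tagging must be: V D P V D P A.
Verifying each rule — rule 1 satisfied; rule 2 satisfied; rule 3 satisfied; rule 4 satisfied; rule 5 satisfied.

V D P V D P A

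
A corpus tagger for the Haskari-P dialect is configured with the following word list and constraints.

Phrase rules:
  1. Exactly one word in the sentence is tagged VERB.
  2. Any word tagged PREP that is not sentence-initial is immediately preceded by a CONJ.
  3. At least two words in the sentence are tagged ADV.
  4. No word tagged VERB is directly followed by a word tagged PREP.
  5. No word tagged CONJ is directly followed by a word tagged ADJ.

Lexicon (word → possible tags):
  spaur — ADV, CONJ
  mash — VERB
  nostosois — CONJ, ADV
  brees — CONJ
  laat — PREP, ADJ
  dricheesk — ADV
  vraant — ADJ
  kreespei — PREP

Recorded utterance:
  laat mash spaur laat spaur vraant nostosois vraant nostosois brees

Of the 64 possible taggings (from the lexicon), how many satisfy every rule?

Candidates per position — 1:laat {PREP,ADJ}; 2:mash {VERB}; 3:spaur {ADV,CONJ}; 4:laat {PREP,ADJ}; 5:spaur {ADV,CONJ}; 6:vraant {ADJ}; 7:nostosois {CONJ,ADV}; 8:vraant {ADJ}; 9:nostosois {CONJ,ADV}; 10:brees {CONJ}.
There are 64 candidate sequences in total.
Checking each against the rules leaves 8 sequences.
Count = 8.

8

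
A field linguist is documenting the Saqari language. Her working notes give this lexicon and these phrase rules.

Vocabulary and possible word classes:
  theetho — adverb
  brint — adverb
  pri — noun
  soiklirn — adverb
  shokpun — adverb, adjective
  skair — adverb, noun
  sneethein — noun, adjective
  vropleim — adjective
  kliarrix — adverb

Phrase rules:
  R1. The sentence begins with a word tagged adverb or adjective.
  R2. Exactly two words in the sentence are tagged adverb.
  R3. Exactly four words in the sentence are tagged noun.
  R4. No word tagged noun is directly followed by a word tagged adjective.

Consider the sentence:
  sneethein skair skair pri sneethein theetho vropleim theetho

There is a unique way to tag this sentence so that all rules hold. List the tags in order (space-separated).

adjective noun noun noun noun adverb adjective adverb

Candidates per position — 1:sneethein {noun,adjective}; 2:skair {adverb,noun}; 3:skair {adverb,noun}; 4:pri {noun}; 5:sneethein {noun,adjective}; 6:theetho {adverb}; 7:vropleim {adjective}; 8:theetho {adverb}.
If word 1 were noun, no tagging could satisfy rule 1; so word 1 is adjective.
If word 2 were adverb, no tagging could satisfy rule 2; so word 2 is noun.
If word 3 were adverb, no tagging could satisfy rule 2; so word 3 is noun.
If word 5 were adjective, no tagging could satisfy rule 3; so word 5 is noun.
The unique satisfying tagging is: adjective noun noun noun noun adverb adjective adverb.
Checking: rule 1 ✓; rule 2 ✓; rule 3 ✓; rule 4 ✓.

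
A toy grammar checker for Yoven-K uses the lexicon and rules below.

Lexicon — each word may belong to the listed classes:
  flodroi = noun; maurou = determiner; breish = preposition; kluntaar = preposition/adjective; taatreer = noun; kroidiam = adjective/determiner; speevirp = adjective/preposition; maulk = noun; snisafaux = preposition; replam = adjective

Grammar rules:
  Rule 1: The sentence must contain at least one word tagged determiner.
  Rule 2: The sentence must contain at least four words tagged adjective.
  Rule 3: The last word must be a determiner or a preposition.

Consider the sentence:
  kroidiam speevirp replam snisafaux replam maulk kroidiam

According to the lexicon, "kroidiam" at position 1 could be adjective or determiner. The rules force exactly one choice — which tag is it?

adjective

Candidates per position — 1:kroidiam {adjective,determiner}; 2:speevirp {adjective,preposition}; 3:replam {adjective}; 4:snisafaux {preposition}; 5:replam {adjective}; 6:maulk {noun}; 7:kroidiam {adjective,determiner}.
Position 7: adjective is ruled out by rule 3; that leaves determiner.
Position 1: determiner is ruled out by rule 2; that leaves adjective.
Position 2: preposition is ruled out by rule 2; that leaves adjective.
The unique satisfying tagging is: adjective adjective adjective preposition adjective noun determiner.
Check: rule 1 ok; rule 2 ok; rule 3 ok.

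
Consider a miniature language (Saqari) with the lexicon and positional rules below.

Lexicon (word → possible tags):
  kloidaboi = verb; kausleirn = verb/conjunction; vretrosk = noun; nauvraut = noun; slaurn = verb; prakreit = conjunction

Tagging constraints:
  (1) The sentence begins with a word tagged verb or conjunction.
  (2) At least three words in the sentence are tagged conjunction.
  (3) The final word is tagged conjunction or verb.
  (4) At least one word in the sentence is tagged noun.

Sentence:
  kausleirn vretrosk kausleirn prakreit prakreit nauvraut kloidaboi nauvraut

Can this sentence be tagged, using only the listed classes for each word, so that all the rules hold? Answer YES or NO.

NO

Candidates per position — 1:kausleirn {verb,conjunction}; 2:vretrosk {noun}; 3:kausleirn {verb,conjunction}; 4:prakreit {conjunction}; 5:prakreit {conjunction}; 6:nauvraut {noun}; 7:kloidaboi {verb}; 8:nauvraut {noun}.
Rule 3 cannot be satisfied by any choice of tags from the lexicon.
So there is no consistent tagging.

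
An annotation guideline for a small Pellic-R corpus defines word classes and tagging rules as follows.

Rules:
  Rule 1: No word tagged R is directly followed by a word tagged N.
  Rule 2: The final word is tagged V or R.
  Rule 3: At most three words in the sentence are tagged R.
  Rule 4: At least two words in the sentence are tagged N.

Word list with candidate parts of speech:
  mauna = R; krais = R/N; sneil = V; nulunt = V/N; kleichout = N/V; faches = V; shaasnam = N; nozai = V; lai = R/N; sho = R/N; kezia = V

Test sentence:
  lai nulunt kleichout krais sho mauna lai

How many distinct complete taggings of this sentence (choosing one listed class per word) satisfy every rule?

Candidates per position — 1:lai {R,N}; 2:nulunt {V,N}; 3:kleichout {N,V}; 4:krais {R,N}; 5:sho {R,N}; 6:mauna {R}; 7:lai {R,N}.
There are 64 candidate sequences in total.
Checking each against the rules leaves 10 sequences.
Count = 10.

10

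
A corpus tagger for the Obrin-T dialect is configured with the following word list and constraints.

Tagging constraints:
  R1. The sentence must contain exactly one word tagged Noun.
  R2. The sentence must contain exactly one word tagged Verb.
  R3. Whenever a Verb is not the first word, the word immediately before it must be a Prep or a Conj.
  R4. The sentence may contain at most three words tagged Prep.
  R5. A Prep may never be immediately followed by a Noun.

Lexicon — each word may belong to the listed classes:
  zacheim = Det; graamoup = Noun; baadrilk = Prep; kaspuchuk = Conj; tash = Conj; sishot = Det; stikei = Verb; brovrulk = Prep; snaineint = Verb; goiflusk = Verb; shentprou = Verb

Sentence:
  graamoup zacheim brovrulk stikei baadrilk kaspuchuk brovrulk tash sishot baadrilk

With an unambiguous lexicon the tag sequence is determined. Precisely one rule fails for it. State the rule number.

4

Fixed tagging: Noun Det Prep Verb Prep Conj Prep Conj Det Prep.
Checking each rule: R1 ✓, R2 ✓, R3 ✓, R4 ✗, R5 ✓.
Only rule 4 fails.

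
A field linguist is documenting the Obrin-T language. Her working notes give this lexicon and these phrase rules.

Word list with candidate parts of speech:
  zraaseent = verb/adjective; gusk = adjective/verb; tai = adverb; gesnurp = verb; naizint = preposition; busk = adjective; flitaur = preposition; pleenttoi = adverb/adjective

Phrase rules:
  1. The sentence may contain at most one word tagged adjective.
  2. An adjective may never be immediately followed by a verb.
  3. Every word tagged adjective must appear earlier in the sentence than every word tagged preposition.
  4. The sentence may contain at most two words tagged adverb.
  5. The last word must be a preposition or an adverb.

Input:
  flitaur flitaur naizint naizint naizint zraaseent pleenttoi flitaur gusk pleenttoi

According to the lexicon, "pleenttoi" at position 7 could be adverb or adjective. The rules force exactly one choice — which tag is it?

adverb

Candidates per position — 1:flitaur {preposition}; 2:flitaur {preposition}; 3:naizint {preposition}; 4:naizint {preposition}; 5:naizint {preposition}; 6:zraaseent {verb,adjective}; 7:pleenttoi {adverb,adjective}; 8:flitaur {preposition}; 9:gusk {adjective,verb}; 10:pleenttoi {adverb,adjective}.
At position 6, choosing adjective makes rule 3 impossible to satisfy; hence verb.
At position 7, choosing adjective makes rule 3 impossible to satisfy; hence adverb.
At position 9, choosing adjective makes rule 3 impossible to satisfy; hence verb.
At position 10, choosing adjective makes rule 3 impossible to satisfy; hence adverb.
The unique satisfying tagging is: preposition preposition preposition preposition preposition verb adverb preposition verb adverb.
Rule-by-rule: rule 1 satisfied; rule 2 satisfied; rule 3 satisfied; rule 4 satisfied; rule 5 satisfied.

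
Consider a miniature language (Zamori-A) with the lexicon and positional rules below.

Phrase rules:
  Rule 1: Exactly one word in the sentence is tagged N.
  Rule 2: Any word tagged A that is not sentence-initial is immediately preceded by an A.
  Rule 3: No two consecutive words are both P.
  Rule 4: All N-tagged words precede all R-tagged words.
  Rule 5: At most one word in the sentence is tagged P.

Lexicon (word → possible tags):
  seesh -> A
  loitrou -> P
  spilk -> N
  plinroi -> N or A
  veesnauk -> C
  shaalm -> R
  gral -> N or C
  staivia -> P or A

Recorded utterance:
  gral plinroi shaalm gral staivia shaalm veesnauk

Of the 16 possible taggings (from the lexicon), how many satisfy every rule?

Candidates per position — 1:gral {N,C}; 2:plinroi {N,A}; 3:shaalm {R}; 4:gral {N,C}; 5:staivia {P,A}; 6:shaalm {R}; 7:veesnauk {C}.
There are 16 candidate sequences in total.
The sequences that satisfy every rule: C N R C P R C.
Count = 1.

1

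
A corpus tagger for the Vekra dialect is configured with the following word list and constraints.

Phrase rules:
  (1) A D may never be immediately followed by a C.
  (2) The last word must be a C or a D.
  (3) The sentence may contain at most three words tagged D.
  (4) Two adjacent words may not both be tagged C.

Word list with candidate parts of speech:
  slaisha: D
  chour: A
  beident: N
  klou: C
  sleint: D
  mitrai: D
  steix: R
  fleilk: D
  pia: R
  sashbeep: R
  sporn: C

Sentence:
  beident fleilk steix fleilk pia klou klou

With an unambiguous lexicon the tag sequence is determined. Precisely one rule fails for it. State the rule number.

Fixed tagging: N D R D R C C.
Checking each rule: R1 ok, R2 ok, R3 ok, R4 fails.
Only rule 4 fails.

4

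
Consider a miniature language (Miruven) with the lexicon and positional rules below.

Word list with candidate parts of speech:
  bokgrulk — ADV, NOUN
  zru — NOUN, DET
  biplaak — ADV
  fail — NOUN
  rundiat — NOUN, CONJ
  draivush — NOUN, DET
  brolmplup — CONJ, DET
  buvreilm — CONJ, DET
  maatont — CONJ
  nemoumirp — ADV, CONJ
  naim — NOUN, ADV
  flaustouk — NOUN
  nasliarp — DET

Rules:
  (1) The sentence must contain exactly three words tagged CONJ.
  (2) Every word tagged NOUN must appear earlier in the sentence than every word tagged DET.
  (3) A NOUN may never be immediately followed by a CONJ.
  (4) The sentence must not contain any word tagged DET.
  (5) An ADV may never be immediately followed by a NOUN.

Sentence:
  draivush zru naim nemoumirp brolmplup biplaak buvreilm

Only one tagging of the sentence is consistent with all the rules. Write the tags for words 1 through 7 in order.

Candidates per position — 1:draivush {NOUN,DET}; 2:zru {NOUN,DET}; 3:naim {NOUN,ADV}; 4:nemoumirp {ADV,CONJ}; 5:brolmplup {CONJ,DET}; 6:biplaak {ADV}; 7:buvreilm {CONJ,DET}.
Word 1 cannot be DET — rule 4 would then fail for every completion. It is NOUN.
Word 2 cannot be DET — rule 4 would then fail for every completion. It is NOUN.
Word 4 cannot be ADV — rule 1 would then fail for every completion. It is CONJ.
Word 5 cannot be DET — rule 1 would then fail for every completion. It is CONJ.
Word 7 cannot be DET — rule 1 would then fail for every completion. It is CONJ.
Word 3 cannot be NOUN — rule 3 would then fail for every completion. It is ADV.
So the tagging must be: NOUN NOUN ADV CONJ CONJ ADV CONJ.
Checking: rule 1 holds; rule 2 holds; rule 3 holds; rule 4 holds; rule 5 holds.

NOUN NOUN ADV CONJ CONJ ADV CONJ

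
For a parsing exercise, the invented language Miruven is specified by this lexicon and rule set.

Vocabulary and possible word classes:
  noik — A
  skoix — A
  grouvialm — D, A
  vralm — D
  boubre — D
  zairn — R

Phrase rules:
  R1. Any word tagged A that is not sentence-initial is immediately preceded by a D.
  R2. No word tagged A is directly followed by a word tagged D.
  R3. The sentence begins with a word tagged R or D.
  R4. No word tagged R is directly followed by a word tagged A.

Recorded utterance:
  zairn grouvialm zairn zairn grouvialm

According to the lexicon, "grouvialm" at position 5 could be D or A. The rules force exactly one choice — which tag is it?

Candidates per position — 1:zairn {R}; 2:grouvialm {D,A}; 3:zairn {R}; 4:zairn {R}; 5:grouvialm {D,A}.
Position 2: A is ruled out by rule 1; that leaves D.
Position 5: A is ruled out by rule 1; that leaves D.
So the tagging must be: R D R R D.
Checking: rule 1 holds; rule 2 holds; rule 3 holds; rule 4 holds.

D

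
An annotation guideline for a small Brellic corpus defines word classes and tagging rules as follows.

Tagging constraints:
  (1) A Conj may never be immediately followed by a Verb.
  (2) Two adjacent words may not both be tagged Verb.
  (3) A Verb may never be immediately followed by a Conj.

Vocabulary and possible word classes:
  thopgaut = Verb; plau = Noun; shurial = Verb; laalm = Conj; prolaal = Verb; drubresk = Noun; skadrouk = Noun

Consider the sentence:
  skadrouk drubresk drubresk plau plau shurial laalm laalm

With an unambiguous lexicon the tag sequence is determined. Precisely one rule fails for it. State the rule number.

3

Fixed tagging: Noun Noun Noun Noun Noun Verb Conj Conj.
Checking each rule: R1 pass, R2 pass, R3 fail.
Only rule 3 fails.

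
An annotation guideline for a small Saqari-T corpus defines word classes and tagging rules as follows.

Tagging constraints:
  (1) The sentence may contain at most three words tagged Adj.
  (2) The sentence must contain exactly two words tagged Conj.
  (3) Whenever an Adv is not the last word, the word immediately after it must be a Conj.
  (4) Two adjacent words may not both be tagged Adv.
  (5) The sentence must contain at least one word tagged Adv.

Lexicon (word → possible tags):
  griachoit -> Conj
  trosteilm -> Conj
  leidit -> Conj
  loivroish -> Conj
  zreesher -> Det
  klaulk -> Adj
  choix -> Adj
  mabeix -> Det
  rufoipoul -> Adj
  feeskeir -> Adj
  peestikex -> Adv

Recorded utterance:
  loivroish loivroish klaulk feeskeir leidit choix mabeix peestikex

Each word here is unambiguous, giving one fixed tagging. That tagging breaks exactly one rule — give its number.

2

Fixed tagging: Conj Conj Adj Adj Conj Adj Det Adv.
Rule check: R1 ok, R2 fails, R3 ok, R4 ok, R5 ok.
Only rule 2 fails.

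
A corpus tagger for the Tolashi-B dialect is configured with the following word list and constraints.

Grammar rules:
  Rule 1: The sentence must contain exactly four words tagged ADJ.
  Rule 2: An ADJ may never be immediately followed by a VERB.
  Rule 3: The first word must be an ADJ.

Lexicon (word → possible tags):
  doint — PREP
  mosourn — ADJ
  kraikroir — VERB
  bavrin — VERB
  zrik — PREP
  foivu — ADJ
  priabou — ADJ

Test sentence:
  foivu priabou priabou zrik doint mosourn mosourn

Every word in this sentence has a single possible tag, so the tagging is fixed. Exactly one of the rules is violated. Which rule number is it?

Fixed tagging: ADJ ADJ ADJ PREP PREP ADJ ADJ.
Applying the rules: R1 fails, R2 ok, R3 ok.
Only rule 1 fails.

1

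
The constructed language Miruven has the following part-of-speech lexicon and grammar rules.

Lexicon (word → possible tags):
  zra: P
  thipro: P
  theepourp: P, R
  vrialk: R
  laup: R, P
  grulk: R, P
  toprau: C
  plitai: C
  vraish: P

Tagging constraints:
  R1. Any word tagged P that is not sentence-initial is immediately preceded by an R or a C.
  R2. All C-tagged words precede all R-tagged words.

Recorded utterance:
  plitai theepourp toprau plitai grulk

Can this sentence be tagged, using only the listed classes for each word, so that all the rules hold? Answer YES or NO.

Candidates per position — 1:plitai {C}; 2:theepourp {P,R}; 3:toprau {C}; 4:plitai {C}; 5:grulk {R,P}.
One satisfying assignment: C P C C P.
Verifying each rule — rule 1 satisfied; rule 2 satisfied.

YES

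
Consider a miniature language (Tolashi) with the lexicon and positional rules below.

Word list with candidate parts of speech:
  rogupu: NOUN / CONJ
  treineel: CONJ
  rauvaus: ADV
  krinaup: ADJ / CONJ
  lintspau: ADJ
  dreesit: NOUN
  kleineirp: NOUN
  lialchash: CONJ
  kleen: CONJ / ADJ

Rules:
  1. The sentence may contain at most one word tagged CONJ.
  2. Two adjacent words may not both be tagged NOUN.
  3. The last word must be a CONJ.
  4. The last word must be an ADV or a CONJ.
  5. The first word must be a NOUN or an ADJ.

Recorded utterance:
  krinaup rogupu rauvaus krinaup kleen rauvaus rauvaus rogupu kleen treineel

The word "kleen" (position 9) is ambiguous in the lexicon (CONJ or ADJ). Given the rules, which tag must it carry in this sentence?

ADJ

Candidates per position — 1:krinaup {ADJ,CONJ}; 2:rogupu {NOUN,CONJ}; 3:rauvaus {ADV}; 4:krinaup {ADJ,CONJ}; 5:kleen {CONJ,ADJ}; 6:rauvaus {ADV}; 7:rauvaus {ADV}; 8:rogupu {NOUN,CONJ}; 9:kleen {CONJ,ADJ}; 10:treineel {CONJ}.
If word 1 were CONJ, no tagging could satisfy rule 1; so word 1 is ADJ.
If word 2 were CONJ, no tagging could satisfy rule 1; so word 2 is NOUN.
If word 4 were CONJ, no tagging could satisfy rule 1; so word 4 is ADJ.
If word 5 were CONJ, no tagging could satisfy rule 1; so word 5 is ADJ.
If word 8 were CONJ, no tagging could satisfy rule 1; so word 8 is NOUN.
If word 9 were CONJ, no tagging could satisfy rule 1; so word 9 is ADJ.
So the tagging must be: ADJ NOUN ADV ADJ ADJ ADV ADV NOUN ADJ CONJ.
Verifying each rule — rule 1 holds; rule 2 holds; rule 3 holds; rule 4 holds; rule 5 holds.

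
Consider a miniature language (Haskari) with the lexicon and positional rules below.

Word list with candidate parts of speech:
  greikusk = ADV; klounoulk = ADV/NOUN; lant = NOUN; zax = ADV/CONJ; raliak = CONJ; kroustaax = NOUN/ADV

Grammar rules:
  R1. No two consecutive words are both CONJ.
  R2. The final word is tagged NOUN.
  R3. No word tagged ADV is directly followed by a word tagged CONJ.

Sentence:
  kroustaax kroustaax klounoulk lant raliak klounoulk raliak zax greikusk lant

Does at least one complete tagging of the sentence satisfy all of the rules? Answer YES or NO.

Candidates per position — 1:kroustaax {NOUN,ADV}; 2:kroustaax {NOUN,ADV}; 3:klounoulk {ADV,NOUN}; 4:lant {NOUN}; 5:raliak {CONJ}; 6:klounoulk {ADV,NOUN}; 7:raliak {CONJ}; 8:zax {ADV,CONJ}; 9:greikusk {ADV}; 10:lant {NOUN}.
One satisfying assignment: ADV NOUN NOUN NOUN CONJ NOUN CONJ ADV ADV NOUN.
Rule-by-rule: rule 1 satisfied; rule 2 satisfied; rule 3 satisfied.

YES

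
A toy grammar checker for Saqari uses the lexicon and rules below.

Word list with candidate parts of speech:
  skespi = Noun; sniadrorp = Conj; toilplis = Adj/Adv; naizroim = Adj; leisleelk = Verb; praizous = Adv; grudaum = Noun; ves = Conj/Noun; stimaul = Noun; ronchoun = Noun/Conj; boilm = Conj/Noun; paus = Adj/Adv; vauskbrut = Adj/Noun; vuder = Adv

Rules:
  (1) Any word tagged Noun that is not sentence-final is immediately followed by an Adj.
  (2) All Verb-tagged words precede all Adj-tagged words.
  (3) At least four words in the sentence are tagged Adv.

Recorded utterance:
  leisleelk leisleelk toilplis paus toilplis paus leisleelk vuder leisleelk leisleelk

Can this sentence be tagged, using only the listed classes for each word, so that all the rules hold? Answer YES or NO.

YES

Candidates per position — 1:leisleelk {Verb}; 2:leisleelk {Verb}; 3:toilplis {Adj,Adv}; 4:paus {Adj,Adv}; 5:toilplis {Adj,Adv}; 6:paus {Adj,Adv}; 7:leisleelk {Verb}; 8:vuder {Adv}; 9:leisleelk {Verb}; 10:leisleelk {Verb}.
One satisfying assignment: Verb Verb Adv Adv Adv Adv Verb Adv Verb Verb.
Rule-by-rule: rule 1 holds; rule 2 holds; rule 3 holds.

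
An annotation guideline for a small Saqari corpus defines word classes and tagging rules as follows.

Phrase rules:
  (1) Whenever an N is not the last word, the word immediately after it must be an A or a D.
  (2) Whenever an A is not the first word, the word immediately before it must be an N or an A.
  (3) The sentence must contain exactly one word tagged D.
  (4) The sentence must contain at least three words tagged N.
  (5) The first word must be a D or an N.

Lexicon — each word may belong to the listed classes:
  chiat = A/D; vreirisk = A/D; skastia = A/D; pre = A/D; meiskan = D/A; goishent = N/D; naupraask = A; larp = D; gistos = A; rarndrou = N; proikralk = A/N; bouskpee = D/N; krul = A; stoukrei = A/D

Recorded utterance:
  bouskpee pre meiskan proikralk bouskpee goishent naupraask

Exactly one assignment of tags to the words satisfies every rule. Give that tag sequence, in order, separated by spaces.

N A A N D N A

Candidates per position — 1:bouskpee {D,N}; 2:pre {A,D}; 3:meiskan {D,A}; 4:proikralk {A,N}; 5:bouskpee {D,N}; 6:goishent {N,D}; 7:naupraask {A}.
Word 6 cannot be D — rule 2 would then fail for every completion. It is N.
Word 5 cannot be N — rule 1 would then fail for every completion. It is D.
Word 1 cannot be D — rule 3 would then fail for every completion. It is N.
Word 2 cannot be D — rule 3 would then fail for every completion. It is A.
Word 3 cannot be D — rule 3 would then fail for every completion. It is A.
Word 4 cannot be A — rule 4 would then fail for every completion. It is N.
So the tagging must be: N A A N D N A.
Check: rule 1 holds; rule 2 holds; rule 3 holds; rule 4 holds; rule 5 holds.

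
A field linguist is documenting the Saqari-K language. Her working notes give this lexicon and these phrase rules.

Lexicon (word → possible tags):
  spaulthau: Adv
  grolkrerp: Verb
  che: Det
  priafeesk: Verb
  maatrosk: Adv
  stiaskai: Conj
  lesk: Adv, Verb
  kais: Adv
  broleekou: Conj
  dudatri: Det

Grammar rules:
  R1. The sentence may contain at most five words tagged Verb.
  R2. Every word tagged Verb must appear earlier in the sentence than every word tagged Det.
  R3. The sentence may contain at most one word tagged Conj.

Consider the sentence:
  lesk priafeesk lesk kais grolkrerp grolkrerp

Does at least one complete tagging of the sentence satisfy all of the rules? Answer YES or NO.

YES

Candidates per position — 1:lesk {Adv,Verb}; 2:priafeesk {Verb}; 3:lesk {Adv,Verb}; 4:kais {Adv}; 5:grolkrerp {Verb}; 6:grolkrerp {Verb}.
One satisfying assignment: Verb Verb Adv Adv Verb Verb.
Checking: rule 1 satisfied; rule 2 satisfied; rule 3 satisfied.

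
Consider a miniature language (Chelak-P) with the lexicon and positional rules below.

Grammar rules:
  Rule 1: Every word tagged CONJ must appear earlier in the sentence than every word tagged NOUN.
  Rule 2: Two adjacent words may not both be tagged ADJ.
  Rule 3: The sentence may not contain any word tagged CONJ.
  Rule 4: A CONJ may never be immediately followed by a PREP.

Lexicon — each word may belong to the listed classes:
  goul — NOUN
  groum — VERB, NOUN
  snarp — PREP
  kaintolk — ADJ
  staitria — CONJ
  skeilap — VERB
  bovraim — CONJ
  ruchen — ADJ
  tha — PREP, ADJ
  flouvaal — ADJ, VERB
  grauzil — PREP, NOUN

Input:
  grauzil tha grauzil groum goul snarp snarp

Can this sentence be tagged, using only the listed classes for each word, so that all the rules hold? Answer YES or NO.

YES

Candidates per position — 1:grauzil {PREP,NOUN}; 2:tha {PREP,ADJ}; 3:grauzil {PREP,NOUN}; 4:groum {VERB,NOUN}; 5:goul {NOUN}; 6:snarp {PREP}; 7:snarp {PREP}.
One satisfying assignment: PREP PREP PREP VERB NOUN PREP PREP.
Rule-by-rule: rule 1 holds; rule 2 holds; rule 3 holds; rule 4 holds.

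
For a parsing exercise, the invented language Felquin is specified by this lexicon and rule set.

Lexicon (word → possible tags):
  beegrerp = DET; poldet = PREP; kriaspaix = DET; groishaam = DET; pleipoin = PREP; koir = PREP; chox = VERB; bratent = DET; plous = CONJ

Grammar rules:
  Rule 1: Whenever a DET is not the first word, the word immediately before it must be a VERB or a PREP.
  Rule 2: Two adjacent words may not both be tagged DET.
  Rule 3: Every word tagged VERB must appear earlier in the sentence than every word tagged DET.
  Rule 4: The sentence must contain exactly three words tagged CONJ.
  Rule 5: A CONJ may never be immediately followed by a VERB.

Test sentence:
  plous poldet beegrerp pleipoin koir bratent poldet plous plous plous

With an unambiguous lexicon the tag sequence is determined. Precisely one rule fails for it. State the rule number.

4

Fixed tagging: CONJ PREP DET PREP PREP DET PREP CONJ CONJ CONJ.
Applying the rules: R1 ok, R2 ok, R3 ok, R4 fails, R5 ok.
Only rule 4 fails.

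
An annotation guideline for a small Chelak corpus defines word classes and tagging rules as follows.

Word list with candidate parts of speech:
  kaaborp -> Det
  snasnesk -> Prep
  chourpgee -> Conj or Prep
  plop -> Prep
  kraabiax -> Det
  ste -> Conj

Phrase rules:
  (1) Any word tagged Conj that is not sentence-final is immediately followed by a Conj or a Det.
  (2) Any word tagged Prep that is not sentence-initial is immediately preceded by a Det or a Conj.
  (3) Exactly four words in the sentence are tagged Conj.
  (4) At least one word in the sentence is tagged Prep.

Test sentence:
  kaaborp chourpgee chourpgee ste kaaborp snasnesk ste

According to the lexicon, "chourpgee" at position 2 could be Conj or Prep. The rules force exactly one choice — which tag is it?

Conj

Candidates per position — 1:kaaborp {Det}; 2:chourpgee {Conj,Prep}; 3:chourpgee {Conj,Prep}; 4:ste {Conj}; 5:kaaborp {Det}; 6:snasnesk {Prep}; 7:ste {Conj}.
Position 2: tagging it Prep would leave rule 3 unsatisfiable, so it must be Conj.
Position 3: tagging it Prep would leave rule 1 unsatisfiable, so it must be Conj.
So the tagging must be: Det Conj Conj Conj Det Prep Conj.
Rule-by-rule: rule 1 satisfied; rule 2 satisfied; rule 3 satisfied; rule 4 satisfied.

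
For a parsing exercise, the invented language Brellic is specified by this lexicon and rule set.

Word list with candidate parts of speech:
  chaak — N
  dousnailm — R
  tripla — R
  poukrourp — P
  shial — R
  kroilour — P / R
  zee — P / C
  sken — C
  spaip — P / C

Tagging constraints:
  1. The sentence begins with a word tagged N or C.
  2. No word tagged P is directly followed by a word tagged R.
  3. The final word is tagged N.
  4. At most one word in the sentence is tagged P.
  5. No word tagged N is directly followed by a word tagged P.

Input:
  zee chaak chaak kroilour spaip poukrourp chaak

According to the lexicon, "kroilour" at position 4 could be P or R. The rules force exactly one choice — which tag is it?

R

Candidates per position — 1:zee {P,C}; 2:chaak {N}; 3:chaak {N}; 4:kroilour {P,R}; 5:spaip {P,C}; 6:poukrourp {P}; 7:chaak {N}.
At position 1, choosing P makes rule 1 impossible to satisfy; hence C.
At position 4, choosing P makes rule 4 impossible to satisfy; hence R.
At position 5, choosing P makes rule 4 impossible to satisfy; hence C.
That leaves exactly one tagging: C N N R C P N.
Checking: rule 1 satisfied; rule 2 satisfied; rule 3 satisfied; rule 4 satisfied; rule 5 satisfied.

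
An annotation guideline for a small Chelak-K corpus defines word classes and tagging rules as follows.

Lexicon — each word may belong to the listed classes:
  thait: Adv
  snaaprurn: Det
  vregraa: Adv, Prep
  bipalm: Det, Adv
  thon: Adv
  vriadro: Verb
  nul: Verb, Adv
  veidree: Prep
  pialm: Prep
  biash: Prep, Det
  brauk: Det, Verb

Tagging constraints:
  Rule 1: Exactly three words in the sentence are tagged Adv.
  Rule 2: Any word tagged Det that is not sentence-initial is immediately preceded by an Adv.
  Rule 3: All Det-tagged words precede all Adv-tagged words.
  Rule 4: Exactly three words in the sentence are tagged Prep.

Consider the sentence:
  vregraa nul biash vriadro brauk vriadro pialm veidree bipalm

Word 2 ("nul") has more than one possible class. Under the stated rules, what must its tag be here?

Candidates per position — 1:vregraa {Adv,Prep}; 2:nul {Verb,Adv}; 3:biash {Prep,Det}; 4:vriadro {Verb}; 5:brauk {Det,Verb}; 6:vriadro {Verb}; 7:pialm {Prep}; 8:veidree {Prep}; 9:bipalm {Det,Adv}.
Word 1 cannot be Prep — rule 1 would then fail for every completion. It is Adv.
Word 2 cannot be Verb — rule 1 would then fail for every completion. It is Adv.
Word 3 cannot be Det — rule 3 would then fail for every completion. It is Prep.
Word 5 cannot be Det — rule 2 would then fail for every completion. It is Verb.
Word 9 cannot be Det — rule 1 would then fail for every completion. It is Adv.
The only consistent sequence is: Adv Adv Prep Verb Verb Verb Prep Prep Adv.
Check: rule 1 satisfied; rule 2 satisfied; rule 3 satisfied; rule 4 satisfied.

Adv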